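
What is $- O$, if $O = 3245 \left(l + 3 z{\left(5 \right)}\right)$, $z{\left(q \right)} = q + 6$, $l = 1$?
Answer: $-110330$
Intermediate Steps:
$z{\left(q \right)} = 6 + q$
$O = 110330$ ($O = 3245 \left(1 + 3 \left(6 + 5\right)\right) = 3245 \left(1 + 3 \cdot 11\right) = 3245 \left(1 + 33\right) = 3245 \cdot 34 = 110330$)
$- O = \left(-1\right) 110330 = -110330$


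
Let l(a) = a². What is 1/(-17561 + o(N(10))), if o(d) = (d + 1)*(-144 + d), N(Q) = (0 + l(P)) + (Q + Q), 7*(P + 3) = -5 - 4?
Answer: -2401/52148465 ≈ -4.6042e-5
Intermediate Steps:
P = -30/7 (P = -3 + (-5 - 4)/7 = -3 + (⅐)*(-9) = -3 - 9/7 = -30/7 ≈ -4.2857)
N(Q) = 900/49 + 2*Q (N(Q) = (0 + (-30/7)²) + (Q + Q) = (0 + 900/49) + 2*Q = 900/49 + 2*Q)
o(d) = (1 + d)*(-144 + d)
1/(-17561 + o(N(10))) = 1/(-17561 + (-144 + (900/49 + 2*10)² - 143*(900/49 + 2*10))) = 1/(-17561 + (-144 + (900/49 + 20)² - 143*(900/49 + 20))) = 1/(-17561 + (-144 + (1880/49)² - 143*1880/49)) = 1/(-17561 + (-144 + 3534400/2401 - 268840/49)) = 1/(-17561 - 9984504/2401) = 1/(-52148465/2401) = -2401/52148465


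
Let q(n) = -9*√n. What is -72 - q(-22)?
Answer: -72 + 9*I*√22 ≈ -72.0 + 42.214*I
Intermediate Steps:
-72 - q(-22) = -72 - (-9)*√(-22) = -72 - (-9)*I*√22 = -72 + 9*I*√22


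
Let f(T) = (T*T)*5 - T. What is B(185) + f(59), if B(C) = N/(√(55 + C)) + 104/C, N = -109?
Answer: 3209114/185 - 109*√15/60 ≈ 17340.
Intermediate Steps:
B(C) = -109/√(55 + C) + 104/C
f(T) = -T + 5*T² (f(T) = T²*5 - T = 5*T² - T = -T + 5*T²)
B(185) + f(59) = (-109/√(55 + 185) + 104/185) + 59*(-1 + 5*59) = (-109*√15/60 + 104*(1/185)) + 59*(-1 + 295) = (-109*√15/60 + 104/185) + 59*294 = (-109*√15/60 + 104/185) + 17346 = (104/185 - 109*√15/60) + 17346 = 3209114/185 - 109*√15/60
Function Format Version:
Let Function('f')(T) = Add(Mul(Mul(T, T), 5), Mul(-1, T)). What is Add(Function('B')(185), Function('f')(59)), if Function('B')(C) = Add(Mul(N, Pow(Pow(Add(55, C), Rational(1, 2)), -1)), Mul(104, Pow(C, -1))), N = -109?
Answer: Add(Rational(3209114, 185), Mul(Rational(-109, 60), Pow(15, Rational(1, 2)))) ≈ 17340.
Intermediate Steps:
Function('B')(C) = Add(Mul(-109, Pow(Add(55, C), Rational(-1, 2))), Mul(104, Pow(C, -1))) (Function('B')(C) = Add(Mul(-109, Pow(Pow(Add(55, C), Rational(1, 2)), -1)), Mul(104, Pow(C, -1))) = Add(Mul(-109, Pow(Add(55, C), Rational(-1, 2))), Mul(104, Pow(C, -1))))
Function('f')(T) = Add(Mul(-1, T), Mul(5, Pow(T, 2))) (Function('f')(T) = Add(Mul(Pow(T, 2), 5), Mul(-1, T)) = Add(Mul(5, Pow(T, 2)), Mul(-1, T)) = Add(Mul(-1, T), Mul(5, Pow(T, 2))))
Add(Function('B')(185), Function('f')(59)) = Add(Add(Mul(-109, Pow(Add(55, 185), Rational(-1, 2))), Mul(104, Pow(185, -1))), Mul(59, Add(-1, Mul(5, 59)))) = Add(Add(Mul(-109, Pow(240, Rational(-1, 2))), Mul(104, Rational(1, 185))), Mul(59, Add(-1, 295))) = Add(Add(Mul(-109, Mul(Rational(1, 60), Pow(15, Rational(1, 2)))), Rational(104, 185)), Mul(59, 294)) = Add(Add(Mul(Rational(-109, 60), Pow(15, Rational(1, 2))), Rational(104, 185)), 17346) = Add(Add(Rational(104, 185), Mul(Rational(-109, 60), Pow(15, Rational(1, 2)))), 17346) = Add(Rational(3209114, 185), Mul(Rational(-109, 60), Pow(15, Rational(1, 2))))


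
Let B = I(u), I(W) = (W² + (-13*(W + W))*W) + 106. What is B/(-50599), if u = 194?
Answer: 940794/50599 ≈ 18.593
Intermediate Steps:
I(W) = 106 - 25*W² (I(W) = (W² + (-26*W)*W) + 106 = (W² - 26*W²) + 106 = -25*W² + 106 = 106 - 25*W²)
B = -940794 (B = 106 - 25*194² = 106 - 25*37636 = 106 - 940900 = -940794)
B/(-50599) = -940794/(-50599) = -940794*(-1/50599) = 940794/50599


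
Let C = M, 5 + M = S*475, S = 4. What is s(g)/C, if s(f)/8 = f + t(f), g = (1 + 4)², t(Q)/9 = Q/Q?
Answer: 272/1895 ≈ 0.14354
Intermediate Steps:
t(Q) = 9 (t(Q) = 9*(Q/Q) = 9*1 = 9)
g = 25 (g = 5² = 25)
s(f) = 72 + 8*f (s(f) = 8*(f + 9) = 8*(9 + f) = 72 + 8*f)
M = 1895 (M = -5 + 4*475 = -5 + 1900 = 1895)
C = 1895
s(g)/C = (72 + 8*25)/1895 = (72 + 200)*(1/1895) = 272*(1/1895) = 272/1895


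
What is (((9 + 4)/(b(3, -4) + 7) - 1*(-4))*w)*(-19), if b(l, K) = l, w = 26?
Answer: -13091/5 ≈ -2618.2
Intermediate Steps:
(((9 + 4)/(b(3, -4) + 7) - 1*(-4))*w)*(-19) = (((9 + 4)/(3 + 7) - 1*(-4))*26)*(-19) = ((13/10 + 4)*26)*(-19) = ((53/10)*26)*(-19) = (689/5)*(-19) = -13091/5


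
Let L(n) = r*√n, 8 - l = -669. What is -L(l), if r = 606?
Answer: -606*√677 ≈ -15768.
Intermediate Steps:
l = 677 (l = 8 - 1*(-669) = 8 + 669 = 677)
L(n) = 606*√n
-L(l) = -606*√677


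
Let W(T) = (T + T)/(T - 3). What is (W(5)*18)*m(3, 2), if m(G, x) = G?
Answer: 270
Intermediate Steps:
W(T) = 2*T/(-3 + T) (W(T) = (2*T)/(-3 + T) = 2*T/(-3 + T))
(W(5)*18)*m(3, 2) = ((2*5/(-3 + 5))*18)*3 = ((2*5/2)*18)*3 = ((2*5*(½))*18)*3 = (5*18)*3 = 90*3 = 270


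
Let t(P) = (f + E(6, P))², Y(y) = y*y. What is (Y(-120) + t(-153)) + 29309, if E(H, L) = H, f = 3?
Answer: 43790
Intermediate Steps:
Y(y) = y²
t(P) = 81 (t(P) = (3 + 6)² = 9² = 81)
(Y(-120) + t(-153)) + 29309 = ((-120)² + 81) + 29309 = (14400 + 81) + 29309 = 14481 + 29309 = 43790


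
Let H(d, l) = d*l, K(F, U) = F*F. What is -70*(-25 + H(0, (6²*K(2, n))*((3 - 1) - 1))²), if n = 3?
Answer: 1750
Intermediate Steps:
K(F, U) = F²
-70*(-25 + H(0, (6²*K(2, n))*((3 - 1) - 1))²) = -70*(-25 + (0*((6²*2²)*((3 - 1) - 1)))²) = -70*(-25 + (0*((36*4)*(2 - 1)))²) = -70*(-25 + (0*(144*1))²) = -70*(-25 + (0*144)²) = -70*(-25 + 0²) = -70*(-25 + 0) = -70*(-25) = 1750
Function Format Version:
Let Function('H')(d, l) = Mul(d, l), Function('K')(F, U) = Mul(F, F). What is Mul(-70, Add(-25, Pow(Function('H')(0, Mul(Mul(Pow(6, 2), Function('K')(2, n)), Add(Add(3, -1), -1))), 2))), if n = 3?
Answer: 1750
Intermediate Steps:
Function('K')(F, U) = Pow(F, 2)
Mul(-70, Add(-25, Pow(Function('H')(0, Mul(Mul(Pow(6, 2), Function('K')(2, n)), Add(Add(3, -1), -1))), 2))) = Mul(-70, Add(-25, Pow(Mul(0, Mul(Mul(Pow(6, 2), Pow(2, 2)), Add(Add(3, -1), -1))), 2))) = Mul(-70, Add(-25, Pow(Mul(0, Mul(Mul(36, 4), Add(2, -1))), 2))) = Mul(-70, Add(-25, Pow(Mul(0, Mul(144, 1)), 2))) = Mul(-70, Add(-25, Pow(Mul(0, 144), 2))) = Mul(-70, Add(-25, Pow(0, 2))) = Mul(-70, Add(-25, 0)) = Mul(-70, -25) = 1750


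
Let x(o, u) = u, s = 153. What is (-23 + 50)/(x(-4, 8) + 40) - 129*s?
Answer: -315783/16 ≈ -19736.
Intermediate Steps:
(-23 + 50)/(x(-4, 8) + 40) - 129*s = (-23 + 50)/(8 + 40) - 129*153 = 27/48 - 19737 = 27*(1/48) - 19737 = 9/16 - 19737 = -315783/16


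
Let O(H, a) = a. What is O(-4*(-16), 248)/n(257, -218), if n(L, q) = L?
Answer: 248/257 ≈ 0.96498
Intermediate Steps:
O(-4*(-16), 248)/n(257, -218) = 248/257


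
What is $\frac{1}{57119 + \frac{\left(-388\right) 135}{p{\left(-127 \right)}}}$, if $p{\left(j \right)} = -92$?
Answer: $\frac{23}{1326832} \approx 1.7335 \cdot 10^{-5}$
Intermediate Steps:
$\frac{1}{57119 + \frac{\left(-388\right) 135}{p{\left(-127 \right)}}} = \frac{1}{57119 + \frac{\left(-388\right) 135}{-92}} = \frac{1}{57119 - - \frac{13095}{23}} = \frac{1}{57119 + \frac{13095}{23}} = \frac{1}{\frac{1326832}{23}} = \frac{23}{1326832}$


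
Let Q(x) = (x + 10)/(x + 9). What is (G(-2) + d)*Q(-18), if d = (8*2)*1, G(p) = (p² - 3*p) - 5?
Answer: 56/3 ≈ 18.667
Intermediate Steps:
Q(x) = (10 + x)/(9 + x)
G(p) = -5 + p² - 3*p
d = 16 (d = 16*1 = 16)
(G(-2) + d)*Q(-18) = ((-5 + (-2)² - 3*(-2)) + 16)*((10 - 18)/(9 - 18)) = ((-5 + 4 + 6) + 16)*(-8/(-9)) = (5 + 16)*(-⅑*(-8)) = 21*(8/9) = 56/3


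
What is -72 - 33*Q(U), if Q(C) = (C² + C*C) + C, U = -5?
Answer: -1557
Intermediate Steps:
Q(C) = C + 2*C² (Q(C) = (C² + C²) + C = 2*C² + C = C + 2*C²)
-72 - 33*Q(U) = -72 - (-165)*(1 + 2*(-5)) = -72 - (-165)*(1 - 10) = -72 - (-165)*(-9) = -72 - 33*45 = -72 - 1485 = -1557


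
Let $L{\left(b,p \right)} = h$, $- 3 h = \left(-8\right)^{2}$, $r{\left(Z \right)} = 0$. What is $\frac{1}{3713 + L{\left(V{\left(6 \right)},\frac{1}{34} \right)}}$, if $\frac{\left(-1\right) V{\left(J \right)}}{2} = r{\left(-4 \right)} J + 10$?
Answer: $\frac{3}{11075} \approx 0.00027088$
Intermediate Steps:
$h = - \frac{64}{3}$ ($h = - \frac{\left(-8\right)^{2}}{3} = \left(- \frac{1}{3}\right) 64 = - \frac{64}{3} \approx -21.333$)
$V{\left(J \right)} = -20$ ($V{\left(J \right)} = - 2 \left(0 J + 10\right) = - 2 \left(0 + 10\right) = \left(-2\right) 10 = -20$)
$L{\left(b,p \right)} = - \frac{64}{3}$
$\frac{1}{3713 + L{\left(V{\left(6 \right)},\frac{1}{34} \right)}} = \frac{1}{3713 - \frac{64}{3}} = \frac{1}{\frac{11075}{3}} = \frac{3}{11075}$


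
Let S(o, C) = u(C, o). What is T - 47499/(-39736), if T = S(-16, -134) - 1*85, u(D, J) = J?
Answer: -3965837/39736 ≈ -99.805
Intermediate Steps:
S(o, C) = o
T = -101 (T = -16 - 1*85 = -16 - 85 = -101)
T - 47499/(-39736) = -101 - 47499/(-39736) = -101 - 47499*(-1/39736) = -101 + 47499/39736 = -3965837/39736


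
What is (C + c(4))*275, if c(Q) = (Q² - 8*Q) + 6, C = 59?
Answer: 13475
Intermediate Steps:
c(Q) = 6 + Q² - 8*Q
(C + c(4))*275 = (59 + (6 + 4² - 8*4))*275 = (59 + (6 + 16 - 32))*275 = (59 - 10)*275 = 49*275 = 13475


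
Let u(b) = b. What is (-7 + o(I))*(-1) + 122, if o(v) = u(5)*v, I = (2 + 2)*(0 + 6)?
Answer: 9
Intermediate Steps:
I = 24 (I = 4*6 = 24)
o(v) = 5*v
(-7 + o(I))*(-1) + 122 = (-7 + 5*24)*(-1) + 122 = (-7 + 120)*(-1) + 122 = 113*(-1) + 122 = -113 + 122 = 9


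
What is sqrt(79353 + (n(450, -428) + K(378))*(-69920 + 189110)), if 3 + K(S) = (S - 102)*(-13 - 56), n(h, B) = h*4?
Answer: 3*I*sqrt(228398953) ≈ 45339.0*I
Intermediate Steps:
n(h, B) = 4*h
K(S) = 7035 - 69*S (K(S) = -3 + (S - 102)*(-13 - 56) = -3 + (-102 + S)*(-69) = -3 + (7038 - 69*S) = 7035 - 69*S)
sqrt(79353 + (n(450, -428) + K(378))*(-69920 + 189110)) = sqrt(79353 + (4*450 + (7035 - 69*378))*(-69920 + 189110)) = sqrt(79353 + (1800 + (7035 - 26082))*119190) = sqrt(79353 + (1800 - 19047)*119190) = sqrt(79353 - 17247*119190) = sqrt(79353 - 2055669930) = sqrt(-2055590577) = 3*I*sqrt(228398953)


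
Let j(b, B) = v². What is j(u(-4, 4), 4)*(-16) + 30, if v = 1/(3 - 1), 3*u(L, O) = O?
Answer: 26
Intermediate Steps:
u(L, O) = O/3
v = ½ (v = 1/2 = ½ ≈ 0.50000)
j(b, B) = ¼ (j(b, B) = (½)² = ¼)
j(u(-4, 4), 4)*(-16) + 30 = (¼)*(-16) + 30 = -4 + 30 = 26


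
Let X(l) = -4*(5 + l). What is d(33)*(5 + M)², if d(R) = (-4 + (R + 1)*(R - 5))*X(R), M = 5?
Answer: -14409600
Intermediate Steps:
X(l) = -20 - 4*l
d(R) = (-20 - 4*R)*(-4 + (1 + R)*(-5 + R)) (d(R) = (-4 + (R + 1)*(R - 5))*(-20 - 4*R) = (-4 + (1 + R)*(-5 + R))*(-20 - 4*R) = (-20 - 4*R)*(-4 + (1 + R)*(-5 + R)))
d(33)*(5 + M)² = (4*(5 + 33)*(9 - 1*33² + 4*33))*(5 + 5)² = (4*38*(9 - 1*1089 + 132))*10² = (4*38*(9 - 1089 + 132))*100 = (4*38*(-948))*100 = -144096*100 = -14409600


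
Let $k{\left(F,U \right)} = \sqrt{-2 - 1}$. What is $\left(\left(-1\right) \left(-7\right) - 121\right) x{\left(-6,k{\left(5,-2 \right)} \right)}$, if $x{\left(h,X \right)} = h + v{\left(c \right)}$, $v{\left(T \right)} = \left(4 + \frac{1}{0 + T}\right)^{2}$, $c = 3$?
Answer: $- \frac{4370}{3} \approx -1456.7$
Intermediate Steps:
$k{\left(F,U \right)} = i \sqrt{3}$ ($k{\left(F,U \right)} = \sqrt{-3} = i \sqrt{3}$)
$v{\left(T \right)} = \left(4 + \frac{1}{T}\right)^{2}$
$x{\left(h,X \right)} = \frac{169}{9} + h$ ($x{\left(h,X \right)} = h + \frac{\left(1 + 4 \cdot 3\right)^{2}}{9} = h + \frac{\left(1 + 12\right)^{2}}{9} = h + \frac{13^{2}}{9} = h + \frac{1}{9} \cdot 169 = h + \frac{169}{9} = \frac{169}{9} + h$)
$\left(\left(-1\right) \left(-7\right) - 121\right) x{\left(-6,k{\left(5,-2 \right)} \right)} = \left(\left(-1\right) \left(-7\right) - 121\right) \left(\frac{169}{9} - 6\right) = \left(7 - 121\right) \frac{115}{9} = \left(-114\right) \frac{115}{9} = - \frac{4370}{3}$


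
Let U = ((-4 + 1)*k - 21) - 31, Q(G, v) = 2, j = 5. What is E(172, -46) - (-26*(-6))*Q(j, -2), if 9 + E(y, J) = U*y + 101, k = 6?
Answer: -12260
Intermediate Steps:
U = -70 (U = ((-4 + 1)*6 - 21) - 31 = (-3*6 - 21) - 31 = (-18 - 21) - 31 = -39 - 31 = -70)
E(y, J) = 92 - 70*y (E(y, J) = -9 + (-70*y + 101) = -9 + (101 - 70*y) = 92 - 70*y)
E(172, -46) - (-26*(-6))*Q(j, -2) = (92 - 70*172) - (-26*(-6))*2 = (92 - 12040) - 156*2 = -11948 - 1*312 = -11948 - 312 = -12260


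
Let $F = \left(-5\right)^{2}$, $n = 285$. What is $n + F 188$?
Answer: $4985$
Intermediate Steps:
$F = 25$
$n + F 188 = 285 + 25 \cdot 188 = 285 + 4700 = 4985$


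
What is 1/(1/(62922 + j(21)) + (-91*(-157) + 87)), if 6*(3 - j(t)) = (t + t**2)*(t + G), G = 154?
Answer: 49450/710794301 ≈ 6.9570e-5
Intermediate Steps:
j(t) = 3 - (154 + t)*(t + t**2)/6 (j(t) = 3 - (t + t**2)*(t + 154)/6 = 3 - (t + t**2)*(154 + t)/6 = 3 - (154 + t)*(t + t**2)/6)
1/(1/(62922 + j(21)) + (-91*(-157) + 87)) = 1/(1/(62922 + (3 - 155/6*21**2 - 77/3*21 - 1/6*21**3)) + (-91*(-157) + 87)) = 1/(1/(62922 + (3 - 155/6*441 - 539 - 1/6*9261)) + (14287 + 87)) = 1/(1/(62922 + (3 - 22785/2 - 539 - 3087/2)) + 14374) = 1/(1/(62922 - 13472) + 14374) = 1/(1/49450 + 14374) = 1/(710794301/49450) = 49450/710794301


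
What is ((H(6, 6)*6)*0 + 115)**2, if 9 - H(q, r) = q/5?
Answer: 13225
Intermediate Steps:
H(q, r) = 9 - q/5
((H(6, 6)*6)*0 + 115)**2 = (((9 - 1/5*6)*6)*0 + 115)**2 = (((9 - 6/5)*6)*0 + 115)**2 = (((39/5)*6)*0 + 115)**2 = ((234/5)*0 + 115)**2 = (0 + 115)**2 = 115**2 = 13225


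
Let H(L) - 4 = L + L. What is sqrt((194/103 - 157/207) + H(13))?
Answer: sqrt(1572108673)/7107 ≈ 5.5790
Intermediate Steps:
H(L) = 4 + 2*L (H(L) = 4 + (L + L) = 4 + 2*L)
sqrt((194/103 - 157/207) + H(13)) = sqrt((194/103 - 157/207) + (4 + 2*13)) = sqrt((194*(1/103) - 157*1/207) + (4 + 26)) = sqrt((194/103 - 157/207) + 30) = sqrt(23987/21321 + 30) = sqrt(663617/21321) = sqrt(1572108673)/7107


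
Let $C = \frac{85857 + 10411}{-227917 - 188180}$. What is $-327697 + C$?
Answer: $- \frac{136353834877}{416097} \approx -3.277 \cdot 10^{5}$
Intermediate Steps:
$C = - \frac{96268}{416097}$ ($C = \frac{96268}{-416097} = 96268 \left(- \frac{1}{416097}\right) = - \frac{96268}{416097} \approx -0.23136$)
$-327697 + C = -327697 - \frac{96268}{416097} = - \frac{136353834877}{416097}$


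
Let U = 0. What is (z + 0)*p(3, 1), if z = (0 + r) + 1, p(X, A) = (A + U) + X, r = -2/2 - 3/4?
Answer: -3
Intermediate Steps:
r = -7/4 (r = -2*½ - 3*¼ = -1 - ¾ = -7/4 ≈ -1.7500)
p(X, A) = A + X (p(X, A) = (A + 0) + X = A + X)
z = -¾ (z = (0 - 7/4) + 1 = -7/4 + 1 = -¾ ≈ -0.75000)
(z + 0)*p(3, 1) = (-¾ + 0)*(1 + 3) = -¾*4 = -3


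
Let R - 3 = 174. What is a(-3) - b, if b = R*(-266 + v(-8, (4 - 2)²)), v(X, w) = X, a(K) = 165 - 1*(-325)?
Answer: 48988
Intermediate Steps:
a(K) = 490 (a(K) = 165 + 325 = 490)
R = 177 (R = 3 + 174 = 177)
b = -48498 (b = 177*(-266 - 8) = 177*(-274) = -48498)
a(-3) - b = 490 - 1*(-48498) = 490 + 48498 = 48988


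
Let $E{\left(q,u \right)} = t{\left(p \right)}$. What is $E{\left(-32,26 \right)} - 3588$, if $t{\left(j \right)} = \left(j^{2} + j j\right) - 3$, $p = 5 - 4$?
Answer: $-3589$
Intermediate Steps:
$p = 1$
$t{\left(j \right)} = -3 + 2 j^{2}$ ($t{\left(j \right)} = \left(j^{2} + j^{2}\right) - 3 = 2 j^{2} - 3 = -3 + 2 j^{2}$)
$E{\left(q,u \right)} = -1$ ($E{\left(q,u \right)} = -3 + 2 \cdot 1^{2} = -3 + 2 \cdot 1 = -3 + 2 = -1$)
$E{\left(-32,26 \right)} - 3588 = -1 - 3588 = -3589$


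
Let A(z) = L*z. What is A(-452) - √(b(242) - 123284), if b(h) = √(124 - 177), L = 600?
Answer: -271200 - √(-123284 + I*√53) ≈ -2.712e+5 - 351.12*I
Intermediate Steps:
b(h) = I*√53 (b(h) = √(-53) = I*√53)
A(z) = 600*z
A(-452) - √(b(242) - 123284) = 600*(-452) - √(I*√53 - 123284) = -271200 - √(-123284 + I*√53)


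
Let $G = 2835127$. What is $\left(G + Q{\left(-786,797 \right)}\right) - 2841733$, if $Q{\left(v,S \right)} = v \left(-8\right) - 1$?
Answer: $-319$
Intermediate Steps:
$Q{\left(v,S \right)} = -1 - 8 v$ ($Q{\left(v,S \right)} = - 8 v - 1 = -1 - 8 v$)
$\left(G + Q{\left(-786,797 \right)}\right) - 2841733 = \left(2835127 - -6287\right) - 2841733 = \left(2835127 + \left(-1 + 6288\right)\right) - 2841733 = \left(2835127 + 6287\right) - 2841733 = 2841414 - 2841733 = -319$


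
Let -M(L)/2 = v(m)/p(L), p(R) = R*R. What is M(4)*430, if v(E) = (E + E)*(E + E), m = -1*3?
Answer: -1935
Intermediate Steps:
m = -3
v(E) = 4*E² (v(E) = (2*E)*(2*E) = 4*E²)
p(R) = R²
M(L) = -72/L² (M(L) = -2*4*(-3)²/(L²) = -2*4*9/L² = -72/L²)
M(4)*430 = -72/4²*430 = -72*1/16*430 = -9/2*430 = -1935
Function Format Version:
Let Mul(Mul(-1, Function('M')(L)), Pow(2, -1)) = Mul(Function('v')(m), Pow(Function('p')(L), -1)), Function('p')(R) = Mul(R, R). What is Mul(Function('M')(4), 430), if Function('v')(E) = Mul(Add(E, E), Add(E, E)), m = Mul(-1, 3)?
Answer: -1935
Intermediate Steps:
m = -3
Function('v')(E) = Mul(4, Pow(E, 2)) (Function('v')(E) = Mul(Mul(2, E), Mul(2, E)) = Mul(4, Pow(E, 2)))
Function('p')(R) = Pow(R, 2)
Function('M')(L) = Mul(-72, Pow(L, -2)) (Function('M')(L) = Mul(-2, Mul(Mul(4, Pow(-3, 2)), Pow(Pow(L, 2), -1))) = Mul(-2, Mul(Mul(4, 9), Pow(L, -2))) = Mul(-2, Mul(36, Pow(L, -2))) = Mul(-72, Pow(L, -2)))
Mul(Function('M')(4), 430) = Mul(Mul(-72, Pow(4, -2)), 430) = Mul(Mul(-72, Rational(1, 16)), 430) = Mul(Rational(-9, 2), 430) = -1935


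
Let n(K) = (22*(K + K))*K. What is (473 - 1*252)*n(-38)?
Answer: 14041456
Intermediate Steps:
n(K) = 44*K² (n(K) = (22*(2*K))*K = (44*K)*K = 44*K²)
(473 - 1*252)*n(-38) = (473 - 1*252)*(44*(-38)²) = (473 - 252)*(44*1444) = 221*63536 = 14041456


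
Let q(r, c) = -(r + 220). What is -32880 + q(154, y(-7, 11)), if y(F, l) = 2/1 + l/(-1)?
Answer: -33254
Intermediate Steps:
y(F, l) = 2 - l (y(F, l) = 2*1 + l*(-1) = 2 - l)
q(r, c) = -220 - r (q(r, c) = -(220 + r) = -220 - r)
-32880 + q(154, y(-7, 11)) = -32880 + (-220 - 1*154) = -32880 + (-220 - 154) = -32880 - 374 = -33254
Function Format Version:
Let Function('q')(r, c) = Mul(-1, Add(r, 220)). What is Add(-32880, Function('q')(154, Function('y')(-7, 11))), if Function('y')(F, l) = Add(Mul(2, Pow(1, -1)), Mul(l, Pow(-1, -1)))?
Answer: -33254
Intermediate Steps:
Function('y')(F, l) = Add(2, Mul(-1, l)) (Function('y')(F, l) = Add(Mul(2, 1), Mul(l, -1)) = Add(2, Mul(-1, l)))
Function('q')(r, c) = Add(-220, Mul(-1, r)) (Function('q')(r, c) = Mul(-1, Add(220, r)) = Add(-220, Mul(-1, r)))
Add(-32880, Function('q')(154, Function('y')(-7, 11))) = Add(-32880, Add(-220, Mul(-1, 154))) = Add(-32880, Add(-220, -154)) = Add(-32880, -374) = -33254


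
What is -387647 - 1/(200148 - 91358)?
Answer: -42172117131/108790 ≈ -3.8765e+5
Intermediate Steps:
-387647 - 1/(200148 - 91358) = -387647 - 1/108790 = -42172117131/108790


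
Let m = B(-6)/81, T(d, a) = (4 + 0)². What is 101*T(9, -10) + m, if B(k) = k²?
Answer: 14548/9 ≈ 1616.4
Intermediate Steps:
T(d, a) = 16 (T(d, a) = 4² = 16)
m = 4/9 (m = (-6)²/81 = 36*(1/81) = 4/9 ≈ 0.44444)
101*T(9, -10) + m = 101*16 + 4/9 = 1616 + 4/9 = 14548/9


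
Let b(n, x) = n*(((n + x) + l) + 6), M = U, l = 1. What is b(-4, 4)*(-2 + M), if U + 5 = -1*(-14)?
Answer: -196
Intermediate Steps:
U = 9 (U = -5 - 1*(-14) = -5 + 14 = 9)
M = 9
b(n, x) = n*(7 + n + x) (b(n, x) = n*(((n + x) + 1) + 6) = n*((1 + n + x) + 6) = n*(7 + n + x))
b(-4, 4)*(-2 + M) = (-4*(7 - 4 + 4))*(-2 + 9) = -4*7*7 = -28*7 = -196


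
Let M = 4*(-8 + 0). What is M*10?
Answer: -320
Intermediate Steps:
M = -32 (M = 4*(-8) = -32)
M*10 = -32*10 = -320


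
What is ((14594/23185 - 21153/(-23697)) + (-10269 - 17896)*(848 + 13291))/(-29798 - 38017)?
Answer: 72930243308129084/12419524831725 ≈ 5872.2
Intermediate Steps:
((14594/23185 - 21153/(-23697)) + (-10269 - 17896)*(848 + 13291))/(-29798 - 38017) = ((14594*(1/23185) - 21153*(-1/23697)) - 28165*14139)/(-67815) = ((14594/23185 + 7051/7899) - 398224935)*(-1/67815) = (278755441/183138315 - 398224935)*(-1/67815) = -72930243308129084/183138315*(-1/67815) = 72930243308129084/12419524831725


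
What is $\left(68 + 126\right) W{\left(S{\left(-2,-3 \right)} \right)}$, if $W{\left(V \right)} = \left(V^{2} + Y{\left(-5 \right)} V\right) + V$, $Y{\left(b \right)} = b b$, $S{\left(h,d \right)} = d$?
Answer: $-13386$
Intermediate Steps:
$Y{\left(b \right)} = b^{2}$
$W{\left(V \right)} = V^{2} + 26 V$ ($W{\left(V \right)} = \left(V^{2} + \left(-5\right)^{2} V\right) + V = \left(V^{2} + 25 V\right) + V = V^{2} + 26 V$)
$\left(68 + 126\right) W{\left(S{\left(-2,-3 \right)} \right)} = \left(68 + 126\right) \left(- 3 \left(26 - 3\right)\right) = 194 \left(\left(-3\right) 23\right) = 194 \left(-69\right) = -13386$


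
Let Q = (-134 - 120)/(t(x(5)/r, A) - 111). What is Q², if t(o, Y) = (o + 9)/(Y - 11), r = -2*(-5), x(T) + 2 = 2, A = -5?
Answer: 16516096/3186225 ≈ 5.1836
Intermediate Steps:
x(T) = 0 (x(T) = -2 + 2 = 0)
r = 10
t(o, Y) = (9 + o)/(-11 + Y)
Q = 4064/1785 (Q = (-134 - 120)/((9 + 0/10)/(-11 - 5) - 111) = -254/((9 + 0*(⅒))/(-16) - 111) = -254/(-(9 + 0)/16 - 111) = -254/(-1/16*9 - 111) = -254/(-9/16 - 111) = -254/(-1785/16) = -254*(-16/1785) = 4064/1785 ≈ 2.2767)
Q² = (4064/1785)² = 16516096/3186225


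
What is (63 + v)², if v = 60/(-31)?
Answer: 3583449/961 ≈ 3728.9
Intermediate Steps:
v = -60/31 (v = 60*(-1/31) = -60/31 ≈ -1.9355)
(63 + v)² = (63 - 60/31)² = (1893/31)² = 3583449/961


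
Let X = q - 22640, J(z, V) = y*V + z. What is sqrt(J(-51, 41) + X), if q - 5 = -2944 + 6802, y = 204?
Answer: 4*I*sqrt(654) ≈ 102.29*I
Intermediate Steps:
J(z, V) = z + 204*V (J(z, V) = 204*V + z = z + 204*V)
q = 3863 (q = 5 + (-2944 + 6802) = 5 + 3858 = 3863)
X = -18777 (X = 3863 - 22640 = -18777)
sqrt(J(-51, 41) + X) = sqrt((-51 + 204*41) - 18777) = sqrt((-51 + 8364) - 18777) = sqrt(8313 - 18777) = sqrt(-10464) = 4*I*sqrt(654)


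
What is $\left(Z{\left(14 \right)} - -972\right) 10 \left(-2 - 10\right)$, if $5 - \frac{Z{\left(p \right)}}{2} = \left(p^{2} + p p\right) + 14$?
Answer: $-20400$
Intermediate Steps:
$Z{\left(p \right)} = -18 - 4 p^{2}$ ($Z{\left(p \right)} = 10 - 2 \left(\left(p^{2} + p p\right) + 14\right) = 10 - 2 \left(\left(p^{2} + p^{2}\right) + 14\right) = 10 - 2 \left(2 p^{2} + 14\right) = 10 - 2 \left(14 + 2 p^{2}\right) = 10 - \left(28 + 4 p^{2}\right) = -18 - 4 p^{2}$)
$\left(Z{\left(14 \right)} - -972\right) 10 \left(-2 - 10\right) = \left(\left(-18 - 4 \cdot 14^{2}\right) - -972\right) 10 \left(-2 - 10\right) = \left(\left(-18 - 784\right) + 972\right) 10 \left(-12\right) = \left(\left(-18 - 784\right) + 972\right) \left(-120\right) = \left(-802 + 972\right) \left(-120\right) = 170 \left(-120\right) = -20400$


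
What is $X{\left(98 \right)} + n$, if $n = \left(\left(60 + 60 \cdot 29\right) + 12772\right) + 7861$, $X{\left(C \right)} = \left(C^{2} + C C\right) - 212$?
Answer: $41429$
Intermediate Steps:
$X{\left(C \right)} = -212 + 2 C^{2}$ ($X{\left(C \right)} = \left(C^{2} + C^{2}\right) - 212 = 2 C^{2} - 212 = -212 + 2 C^{2}$)
$n = 22433$ ($n = \left(\left(60 + 1740\right) + 12772\right) + 7861 = \left(1800 + 12772\right) + 7861 = 14572 + 7861 = 22433$)
$X{\left(98 \right)} + n = \left(-212 + 2 \cdot 98^{2}\right) + 22433 = \left(-212 + 2 \cdot 9604\right) + 22433 = \left(-212 + 19208\right) + 22433 = 18996 + 22433 = 41429$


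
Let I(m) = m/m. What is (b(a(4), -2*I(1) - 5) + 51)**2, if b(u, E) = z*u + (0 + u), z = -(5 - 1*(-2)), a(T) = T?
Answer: 729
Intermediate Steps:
I(m) = 1
z = -7 (z = -(5 + 2) = -1*7 = -7)
b(u, E) = -6*u (b(u, E) = -7*u + (0 + u) = -7*u + u = -6*u)
(b(a(4), -2*I(1) - 5) + 51)**2 = (-6*4 + 51)**2 = (-24 + 51)**2 = 27**2 = 729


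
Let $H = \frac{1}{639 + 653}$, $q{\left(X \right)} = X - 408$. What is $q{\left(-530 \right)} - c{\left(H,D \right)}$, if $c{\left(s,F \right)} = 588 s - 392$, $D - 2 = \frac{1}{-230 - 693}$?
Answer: $- \frac{176505}{323} \approx -546.46$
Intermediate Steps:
$q{\left(X \right)} = -408 + X$ ($q{\left(X \right)} = X - 408 = -408 + X$)
$D = \frac{1845}{923}$ ($D = 2 + \frac{1}{-230 - 693} = 2 + \frac{1}{-923} = 2 - \frac{1}{923} = \frac{1845}{923} \approx 1.9989$)
$H = \frac{1}{1292} \approx 0.00077399$
$c{\left(s,F \right)} = -392 + 588 s$
$q{\left(-530 \right)} - c{\left(H,D \right)} = \left(-408 - 530\right) - \left(-392 + 588 \cdot \frac{1}{1292}\right) = -938 - \left(-392 + \frac{147}{323}\right) = -938 - - \frac{126469}{323} = -938 + \frac{126469}{323} = - \frac{176505}{323}$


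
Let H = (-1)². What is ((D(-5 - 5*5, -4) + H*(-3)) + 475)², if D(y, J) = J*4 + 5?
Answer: 212521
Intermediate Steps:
D(y, J) = 5 + 4*J (D(y, J) = 4*J + 5 = 5 + 4*J)
H = 1
((D(-5 - 5*5, -4) + H*(-3)) + 475)² = (((5 + 4*(-4)) + 1*(-3)) + 475)² = (((5 - 16) - 3) + 475)² = ((-11 - 3) + 475)² = (-14 + 475)² = 461² = 212521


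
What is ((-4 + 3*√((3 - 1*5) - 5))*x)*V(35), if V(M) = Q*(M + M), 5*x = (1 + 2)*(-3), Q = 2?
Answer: 1008 - 756*I*√7 ≈ 1008.0 - 2000.2*I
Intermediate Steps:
x = -9/5 (x = ((1 + 2)*(-3))/5 = (3*(-3))/5 = (⅕)*(-9) = -9/5 ≈ -1.8000)
V(M) = 4*M (V(M) = 2*(M + M) = 2*(2*M) = 4*M)
((-4 + 3*√((3 - 1*5) - 5))*x)*V(35) = ((-4 + 3*√((3 - 1*5) - 5))*(-9/5))*(4*35) = ((-4 + 3*√((3 - 5) - 5))*(-9/5))*140 = ((-4 + 3*√(-2 - 5))*(-9/5))*140 = ((-4 + 3*√(-7))*(-9/5))*140 = ((-4 + 3*(I*√7))*(-9/5))*140 = ((-4 + 3*I*√7)*(-9/5))*140 = (36/5 - 27*I*√7/5)*140 = 1008 - 756*I*√7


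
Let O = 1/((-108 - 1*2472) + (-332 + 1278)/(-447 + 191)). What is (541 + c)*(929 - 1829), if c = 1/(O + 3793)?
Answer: -203588291020200/418131427 ≈ -4.8690e+5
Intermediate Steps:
O = -128/330713 (O = 1/((-108 - 2472) + 946/(-256)) = 1/(-2580 + 946*(-1/256)) = 1/(-2580 - 473/128) = 1/(-330713/128) = -128/330713 ≈ -0.00038704)
c = 330713/1254394281 (c = 1/(-128/330713 + 3793) = 1/(1254394281/330713) = 330713/1254394281 ≈ 0.00026364)
(541 + c)*(929 - 1829) = (541 + 330713/1254394281)*(929 - 1829) = (678627636734/1254394281)*(-900) = -203588291020200/418131427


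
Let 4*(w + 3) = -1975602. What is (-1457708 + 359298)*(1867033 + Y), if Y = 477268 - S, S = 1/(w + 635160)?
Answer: -727472009393726510/282513 ≈ -2.5750e+12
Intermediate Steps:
w = -987807/2 (w = -3 + (¼)*(-1975602) = -3 - 987801/2 = -987807/2 ≈ -4.9390e+5)
S = 2/282513 (S = 1/(-987807/2 + 635160) = 1/(282513/2) = 2/282513 ≈ 7.0793e-6)
Y = 134834414482/282513 (Y = 477268 - 1*2/282513 = 477268 - 2/282513 = 134834414482/282513 ≈ 4.7727e+5)
(-1457708 + 359298)*(1867033 + Y) = (-1457708 + 359298)*(1867033 + 134834414482/282513) = -1098410*662295508411/282513 = -727472009393726510/282513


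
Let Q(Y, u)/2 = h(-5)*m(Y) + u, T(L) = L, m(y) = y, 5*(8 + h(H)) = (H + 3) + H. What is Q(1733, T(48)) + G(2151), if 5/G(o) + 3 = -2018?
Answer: -328254887/10105 ≈ -32484.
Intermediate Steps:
h(H) = -37/5 + 2*H/5 (h(H) = -8 + ((H + 3) + H)/5 = -8 + ((3 + H) + H)/5 = -8 + (3 + 2*H)/5 = -8 + (⅗ + 2*H/5) = -37/5 + 2*H/5)
G(o) = -5/2021 (G(o) = 5/(-3 - 2018) = 5/(-2021) = 5*(-1/2021) = -5/2021)
Q(Y, u) = 2*u - 94*Y/5 (Q(Y, u) = 2*((-37/5 + (⅖)*(-5))*Y + u) = 2*((-37/5 - 2)*Y + u) = 2*(-47*Y/5 + u) = 2*(u - 47*Y/5) = 2*u - 94*Y/5)
Q(1733, T(48)) + G(2151) = (2*48 - 94/5*1733) - 5/2021 = (96 - 162902/5) - 5/2021 = -162422/5 - 5/2021 = -328254887/10105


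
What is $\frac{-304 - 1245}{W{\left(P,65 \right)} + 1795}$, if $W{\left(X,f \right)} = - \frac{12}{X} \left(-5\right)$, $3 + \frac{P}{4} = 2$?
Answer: $- \frac{1549}{1780} \approx -0.87022$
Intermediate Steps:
$P = -4$ ($P = -12 + 4 \cdot 2 = -12 + 8 = -4$)
$W{\left(X,f \right)} = \frac{60}{X}$
$\frac{-304 - 1245}{W{\left(P,65 \right)} + 1795} = \frac{-304 - 1245}{\frac{60}{-4} + 1795} = - \frac{1549}{60 \left(- \frac{1}{4}\right) + 1795} = - \frac{1549}{-15 + 1795} = - \frac{1549}{1780}$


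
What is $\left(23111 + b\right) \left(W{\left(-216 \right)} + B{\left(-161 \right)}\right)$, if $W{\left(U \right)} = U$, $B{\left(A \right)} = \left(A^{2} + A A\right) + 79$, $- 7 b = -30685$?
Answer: $\frac{9951247710}{7} \approx 1.4216 \cdot 10^{9}$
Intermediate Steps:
$b = \frac{30685}{7}$ ($b = \left(- \frac{1}{7}\right) \left(-30685\right) = \frac{30685}{7} \approx 4383.6$)
$B{\left(A \right)} = 79 + 2 A^{2}$ ($B{\left(A \right)} = \left(A^{2} + A^{2}\right) + 79 = 2 A^{2} + 79 = 79 + 2 A^{2}$)
$\left(23111 + b\right) \left(W{\left(-216 \right)} + B{\left(-161 \right)}\right) = \left(23111 + \frac{30685}{7}\right) \left(-216 + \left(79 + 2 \left(-161\right)^{2}\right)\right) = \frac{192462 \left(-216 + \left(79 + 2 \cdot 25921\right)\right)}{7} = \frac{192462 \left(-216 + \left(79 + 51842\right)\right)}{7} = \frac{192462 \left(-216 + 51921\right)}{7} = \frac{192462}{7} \cdot 51705 = \frac{9951247710}{7}$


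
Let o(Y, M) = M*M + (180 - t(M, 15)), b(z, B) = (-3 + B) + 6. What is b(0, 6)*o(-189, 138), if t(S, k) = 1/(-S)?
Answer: 7958739/46 ≈ 1.7302e+5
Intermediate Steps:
t(S, k) = -1/S
b(z, B) = 3 + B
o(Y, M) = 180 + 1/M + M**2 (o(Y, M) = M*M + (180 - (-1)/M) = M**2 + (180 + 1/M) = 180 + 1/M + M**2)
b(0, 6)*o(-189, 138) = (3 + 6)*(180 + 1/138 + 138**2) = 9*(180 + 1/138 + 19044) = 9*(2652913/138) = 7958739/46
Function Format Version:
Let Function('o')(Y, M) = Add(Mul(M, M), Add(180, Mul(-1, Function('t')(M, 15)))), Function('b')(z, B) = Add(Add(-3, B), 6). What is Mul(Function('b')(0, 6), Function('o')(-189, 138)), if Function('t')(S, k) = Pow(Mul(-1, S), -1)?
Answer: Rational(7958739, 46) ≈ 1.7302e+5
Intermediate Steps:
Function('t')(S, k) = Mul(-1, Pow(S, -1))
Function('b')(z, B) = Add(3, B)
Function('o')(Y, M) = Add(180, Pow(M, -1), Pow(M, 2)) (Function('o')(Y, M) = Add(Mul(M, M), Add(180, Mul(-1, Mul(-1, Pow(M, -1))))) = Add(Pow(M, 2), Add(180, Pow(M, -1))) = Add(180, Pow(M, -1), Pow(M, 2)))
Mul(Function('b')(0, 6), Function('o')(-189, 138)) = Mul(Add(3, 6), Add(180, Pow(138, -1), Pow(138, 2))) = Mul(9, Add(180, Rational(1, 138), 19044)) = Mul(9, Rational(2652913, 138)) = Rational(7958739, 46)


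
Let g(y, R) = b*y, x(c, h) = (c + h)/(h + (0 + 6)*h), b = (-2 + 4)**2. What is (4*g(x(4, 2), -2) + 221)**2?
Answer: 2544025/49 ≈ 51919.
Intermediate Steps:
b = 4 (b = 2**2 = 4)
x(c, h) = (c + h)/(7*h) (x(c, h) = (c + h)/(h + 6*h) = (c + h)/((7*h)) = (c + h)*(1/(7*h)) = (c + h)/(7*h))
g(y, R) = 4*y
(4*g(x(4, 2), -2) + 221)**2 = (4*(4*((1/7)*(4 + 2)/2)) + 221)**2 = (4*(4*((1/7)*(1/2)*6)) + 221)**2 = (4*(4*(3/7)) + 221)**2 = (4*(12/7) + 221)**2 = (48/7 + 221)**2 = (1595/7)**2 = 2544025/49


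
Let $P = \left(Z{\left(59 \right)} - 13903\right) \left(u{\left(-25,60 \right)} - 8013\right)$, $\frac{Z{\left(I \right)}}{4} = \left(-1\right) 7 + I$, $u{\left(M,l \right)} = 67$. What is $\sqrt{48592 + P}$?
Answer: $\sqrt{108869062} \approx 10434.0$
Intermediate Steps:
$Z{\left(I \right)} = -28 + 4 I$ ($Z{\left(I \right)} = 4 \left(\left(-1\right) 7 + I\right) = 4 \left(-7 + I\right) = -28 + 4 I$)
$P = 108820470$ ($P = \left(\left(-28 + 4 \cdot 59\right) - 13903\right) \left(67 - 8013\right) = \left(\left(-28 + 236\right) - 13903\right) \left(-7946\right) = \left(208 - 13903\right) \left(-7946\right) = \left(-13695\right) \left(-7946\right) = 108820470$)
$\sqrt{48592 + P} = \sqrt{48592 + 108820470} = \sqrt{108869062}$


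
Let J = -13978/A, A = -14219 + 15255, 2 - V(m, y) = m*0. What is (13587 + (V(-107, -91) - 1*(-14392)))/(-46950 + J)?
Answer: -14494158/24327089 ≈ -0.59580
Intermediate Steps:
V(m, y) = 2 (V(m, y) = 2 - m*0 = 2 - 1*0 = 2 + 0 = 2)
A = 1036
J = -6989/518 (J = -13978/1036 = -13978*1/1036 = -6989/518 ≈ -13.492)
(13587 + (V(-107, -91) - 1*(-14392)))/(-46950 + J) = (13587 + (2 - 1*(-14392)))/(-46950 - 6989/518) = (13587 + (2 + 14392))/(-24327089/518) = (13587 + 14394)*(-518/24327089) = 27981*(-518/24327089) = -14494158/24327089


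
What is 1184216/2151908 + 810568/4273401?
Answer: 14059705790/18999929337 ≈ 0.73999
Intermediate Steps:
1184216/2151908 + 810568/4273401 = 1184216*(1/2151908) + 810568*(1/4273401) = 26914/48907 + 73688/388491 = 14059705790/18999929337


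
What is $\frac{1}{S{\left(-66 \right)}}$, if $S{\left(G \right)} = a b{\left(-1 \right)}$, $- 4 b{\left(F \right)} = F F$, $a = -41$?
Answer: $\frac{4}{41} \approx 0.097561$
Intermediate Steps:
$b{\left(F \right)} = - \frac{F^{2}}{4}$ ($b{\left(F \right)} = - \frac{F F}{4} = - \frac{F^{2}}{4}$)
$S{\left(G \right)} = \frac{41}{4}$ ($S{\left(G \right)} = - 41 \left(- \frac{\left(-1\right)^{2}}{4}\right) = - 41 \left(\left(- \frac{1}{4}\right) 1\right) = \left(-41\right) \left(- \frac{1}{4}\right) = \frac{41}{4}$)
$\frac{1}{S{\left(-66 \right)}} = \frac{1}{\frac{41}{4}} = \frac{4}{41}$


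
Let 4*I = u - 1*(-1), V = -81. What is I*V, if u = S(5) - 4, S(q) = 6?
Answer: -243/4 ≈ -60.750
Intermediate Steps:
u = 2 (u = 6 - 4 = 2)
I = ¾ (I = (2 - 1*(-1))/4 = (2 + 1)/4 = (¼)*3 = ¾ ≈ 0.75000)
I*V = (¾)*(-81) = -243/4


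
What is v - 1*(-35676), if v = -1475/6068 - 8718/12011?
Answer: 2600094300599/72882748 ≈ 35675.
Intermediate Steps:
v = -70617049/72882748 (v = -1475*1/6068 - 8718*1/12011 = -1475/6068 - 8718/12011 = -70617049/72882748 ≈ -0.96891)
v - 1*(-35676) = -70617049/72882748 - 1*(-35676) = -70617049/72882748 + 35676 = 2600094300599/72882748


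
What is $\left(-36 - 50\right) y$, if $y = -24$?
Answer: $2064$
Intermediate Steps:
$\left(-36 - 50\right) y = \left(-36 - 50\right) \left(-24\right) = \left(-86\right) \left(-24\right) = 2064$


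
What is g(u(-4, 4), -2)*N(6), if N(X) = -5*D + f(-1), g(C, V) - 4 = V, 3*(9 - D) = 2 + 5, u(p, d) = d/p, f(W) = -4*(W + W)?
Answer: -152/3 ≈ -50.667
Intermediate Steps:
f(W) = -8*W
D = 20/3 (D = 9 - (2 + 5)/3 = 9 - ⅓*7 = 9 - 7/3 = 20/3 ≈ 6.6667)
g(C, V) = 4 + V
N(X) = -76/3 (N(X) = -5*20/3 - 8*(-1) = -100/3 + 8 = -76/3)
g(u(-4, 4), -2)*N(6) = (4 - 2)*(-76/3) = 2*(-76/3) = -152/3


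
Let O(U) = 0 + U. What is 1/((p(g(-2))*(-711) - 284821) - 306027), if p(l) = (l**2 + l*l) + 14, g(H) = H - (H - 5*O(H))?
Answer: -1/743002 ≈ -1.3459e-6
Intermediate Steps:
O(U) = U
g(H) = 5*H (g(H) = H - (H - 5*H) = H - (-4)*H = H + 4*H = 5*H)
p(l) = 14 + 2*l**2 (p(l) = (l**2 + l**2) + 14 = 2*l**2 + 14 = 14 + 2*l**2)
1/((p(g(-2))*(-711) - 284821) - 306027) = 1/(((14 + 2*(5*(-2))**2)*(-711) - 284821) - 306027) = 1/(((14 + 2*(-10)**2)*(-711) - 284821) - 306027) = 1/(((14 + 2*100)*(-711) - 284821) - 306027) = 1/(((14 + 200)*(-711) - 284821) - 306027) = 1/((214*(-711) - 284821) - 306027) = 1/((-152154 - 284821) - 306027) = 1/(-436975 - 306027) = 1/(-743002) = -1/743002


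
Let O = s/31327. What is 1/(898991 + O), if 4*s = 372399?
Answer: 125308/112651136627 ≈ 1.1124e-6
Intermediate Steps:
s = 372399/4 (s = (¼)*372399 = 372399/4 ≈ 93100.)
O = 372399/125308 (O = (372399/4)/31327 = (372399/4)*(1/31327) = 372399/125308 ≈ 2.9719)
1/(898991 + O) = 1/(898991 + 372399/125308) = 1/(112651136627/125308) = 125308/112651136627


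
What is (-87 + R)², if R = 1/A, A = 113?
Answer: 96628900/12769 ≈ 7567.5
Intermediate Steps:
R = 1/113 ≈ 0.0088496
(-87 + R)² = (-87 + 1/113)² = (-9830/113)² = 96628900/12769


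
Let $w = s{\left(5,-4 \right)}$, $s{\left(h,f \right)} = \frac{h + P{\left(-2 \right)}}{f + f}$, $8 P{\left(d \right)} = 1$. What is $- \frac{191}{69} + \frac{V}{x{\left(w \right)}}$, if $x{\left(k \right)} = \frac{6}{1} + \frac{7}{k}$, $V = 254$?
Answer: $- \frac{378574}{6969} \approx -54.323$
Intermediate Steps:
$P{\left(d \right)} = \frac{1}{8}$ ($P{\left(d \right)} = \frac{1}{8} \cdot 1 = \frac{1}{8}$)
$s{\left(h,f \right)} = \frac{\frac{1}{8} + h}{2 f}$ ($s{\left(h,f \right)} = \frac{h + \frac{1}{8}}{f + f} = \frac{\frac{1}{8} + h}{2 f}$)
$w = - \frac{41}{64}$ ($w = \frac{1 + 8 \cdot 5}{16 \left(-4\right)} = \frac{1}{16} \left(- \frac{1}{4}\right) \left(1 + 40\right) = \frac{1}{16} \left(- \frac{1}{4}\right) 41 = - \frac{41}{64} \approx -0.64063$)
$x{\left(k \right)} = 6 + \frac{7}{k}$ ($x{\left(k \right)} = 6 \cdot 1 + \frac{7}{k} = 6 + \frac{7}{k}$)
$- \frac{191}{69} + \frac{V}{x{\left(w \right)}} = - \frac{191}{69} + \frac{254}{6 + \frac{7}{- \frac{41}{64}}} = \left(-191\right) \frac{1}{69} + \frac{254}{6 + 7 \left(- \frac{64}{41}\right)} = - \frac{191}{69} + \frac{254}{6 - \frac{448}{41}} = - \frac{191}{69} + \frac{254}{- \frac{202}{41}} = - \frac{191}{69} + 254 \left(- \frac{41}{202}\right) = - \frac{191}{69} - \frac{5207}{101} = - \frac{378574}{6969}$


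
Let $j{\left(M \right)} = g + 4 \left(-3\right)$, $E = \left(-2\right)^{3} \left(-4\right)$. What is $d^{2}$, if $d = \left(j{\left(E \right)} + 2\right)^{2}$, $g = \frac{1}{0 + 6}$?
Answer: $\frac{12117361}{1296} \approx 9349.8$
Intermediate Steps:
$g = \frac{1}{6} \approx 0.16667$
$E = 32$ ($E = \left(-8\right) \left(-4\right) = 32$)
$j{\left(M \right)} = - \frac{71}{6}$ ($j{\left(M \right)} = \frac{1}{6} + 4 \left(-3\right) = \frac{1}{6} - 12 = - \frac{71}{6}$)
$d = \frac{3481}{36}$ ($d = \left(- \frac{71}{6} + 2\right)^{2} = \left(- \frac{59}{6}\right)^{2} = \frac{3481}{36} \approx 96.694$)
$d^{2} = \left(\frac{3481}{36}\right)^{2} = \frac{12117361}{1296}$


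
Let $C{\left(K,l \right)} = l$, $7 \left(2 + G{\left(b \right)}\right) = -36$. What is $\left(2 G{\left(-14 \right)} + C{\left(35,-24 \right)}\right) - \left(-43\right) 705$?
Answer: $\frac{211937}{7} \approx 30277.0$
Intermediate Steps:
$G{\left(b \right)} = - \frac{50}{7}$ ($G{\left(b \right)} = -2 + \frac{1}{7} \left(-36\right) = -2 - \frac{36}{7} = - \frac{50}{7}$)
$\left(2 G{\left(-14 \right)} + C{\left(35,-24 \right)}\right) - \left(-43\right) 705 = \left(2 \left(- \frac{50}{7}\right) - 24\right) - \left(-43\right) 705 = \left(- \frac{100}{7} - 24\right) - -30315 = - \frac{268}{7} + 30315 = \frac{211937}{7}$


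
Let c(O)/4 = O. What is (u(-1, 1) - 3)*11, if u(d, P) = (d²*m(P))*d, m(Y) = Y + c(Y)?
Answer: -88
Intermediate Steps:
c(O) = 4*O
m(Y) = 5*Y (m(Y) = Y + 4*Y = 5*Y)
u(d, P) = 5*P*d³ (u(d, P) = (d²*(5*P))*d = (5*P*d²)*d = 5*P*d³)
(u(-1, 1) - 3)*11 = (5*1*(-1)³ - 3)*11 = (5*1*(-1) - 3)*11 = (-5 - 3)*11 = -8*11 = -88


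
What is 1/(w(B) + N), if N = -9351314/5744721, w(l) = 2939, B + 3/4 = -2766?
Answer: 5744721/16874383705 ≈ 0.00034044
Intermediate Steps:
B = -11067/4 (B = -¾ - 2766 = -11067/4 ≈ -2766.8)
N = -9351314/5744721 (N = -9351314*1/5744721 = -9351314/5744721 ≈ -1.6278)
1/(w(B) + N) = 1/(2939 - 9351314/5744721) = 1/(16874383705/5744721) = 5744721/16874383705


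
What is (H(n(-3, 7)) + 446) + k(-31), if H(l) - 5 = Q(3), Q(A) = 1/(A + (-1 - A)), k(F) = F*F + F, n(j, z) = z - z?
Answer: 1380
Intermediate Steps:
n(j, z) = 0
k(F) = F + F**2 (k(F) = F**2 + F = F + F**2)
Q(A) = -1 (Q(A) = 1/(-1) = -1)
H(l) = 4 (H(l) = 5 - 1 = 4)
(H(n(-3, 7)) + 446) + k(-31) = (4 + 446) - 31*(1 - 31) = 450 - 31*(-30) = 450 + 930 = 1380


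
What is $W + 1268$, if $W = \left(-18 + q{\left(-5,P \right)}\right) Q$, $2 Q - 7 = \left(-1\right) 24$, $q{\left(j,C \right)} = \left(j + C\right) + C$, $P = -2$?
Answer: $\frac{2995}{2} \approx 1497.5$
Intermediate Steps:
$q{\left(j,C \right)} = j + 2 C$ ($q{\left(j,C \right)} = \left(C + j\right) + C = j + 2 C$)
$Q = - \frac{17}{2}$ ($Q = \frac{7}{2} + \frac{\left(-1\right) 24}{2} = \frac{7}{2} + \frac{1}{2} \left(-24\right) = \frac{7}{2} - 12 = - \frac{17}{2} \approx -8.5$)
$W = \frac{459}{2}$ ($W = \left(-18 + \left(-5 + 2 \left(-2\right)\right)\right) \left(- \frac{17}{2}\right) = \left(-18 - 9\right) \left(- \frac{17}{2}\right) = \left(-27\right) \left(- \frac{17}{2}\right) = \frac{459}{2} \approx 229.5$)
$W + 1268 = \frac{459}{2} + 1268 = \frac{2995}{2}$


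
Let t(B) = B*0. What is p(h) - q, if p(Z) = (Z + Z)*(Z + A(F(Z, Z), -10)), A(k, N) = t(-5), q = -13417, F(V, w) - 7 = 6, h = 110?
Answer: 37617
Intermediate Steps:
F(V, w) = 13 (F(V, w) = 7 + 6 = 13)
t(B) = 0
A(k, N) = 0
p(Z) = 2*Z² (p(Z) = (Z + Z)*(Z + 0) = (2*Z)*Z = 2*Z²)
p(h) - q = 2*110² - 1*(-13417) = 2*12100 + 13417 = 24200 + 13417 = 37617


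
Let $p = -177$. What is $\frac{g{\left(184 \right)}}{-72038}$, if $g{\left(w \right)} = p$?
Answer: $\frac{177}{72038} \approx 0.002457$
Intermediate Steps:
$g{\left(w \right)} = -177$
$\frac{g{\left(184 \right)}}{-72038} = - \frac{177}{-72038} = \left(-177\right) \left(- \frac{1}{72038}\right) = \frac{177}{72038}$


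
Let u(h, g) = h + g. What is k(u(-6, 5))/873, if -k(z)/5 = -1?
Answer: 5/873 ≈ 0.0057274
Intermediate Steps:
u(h, g) = g + h
k(z) = 5 (k(z) = -5*(-1) = 5)
k(u(-6, 5))/873 = 5/873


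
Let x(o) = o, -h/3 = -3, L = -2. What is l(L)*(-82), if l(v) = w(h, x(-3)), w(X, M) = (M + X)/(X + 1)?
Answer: -246/5 ≈ -49.200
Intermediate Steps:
h = 9 (h = -3*(-3) = 9)
w(X, M) = (M + X)/(1 + X)
l(v) = 3/5 (l(v) = (-3 + 9)/(1 + 9) = 6/10 = (1/10)*6 = 3/5)
l(L)*(-82) = (3/5)*(-82) = -246/5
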